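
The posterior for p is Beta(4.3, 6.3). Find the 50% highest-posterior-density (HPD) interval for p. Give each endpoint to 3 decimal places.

The posterior is unimodal and skewed, so the HPD interval has equal density at both endpoints and is the shortest 50% interval.
Solving f(0.285) = f(0.489) with F(0.489) − F(0.285) = 0.50 gives [0.285, 0.489].
For comparison, the equal-tailed interval is [0.300, 0.505]; the HPD is narrower and shifted toward the mode.

[0.285, 0.489]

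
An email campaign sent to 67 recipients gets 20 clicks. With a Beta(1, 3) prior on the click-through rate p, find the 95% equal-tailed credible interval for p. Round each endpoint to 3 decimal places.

[0.196, 0.406]

Posterior: Beta(1+20, 3+47) = Beta(21, 50).
Equal-tailed 95% interval: the 0.025 and 0.975 quantiles of Beta(21, 50).
Posterior mean ≈ 0.296, SD ≈ 0.054; a Normal approximation gives roughly [0.190, 0.401].
Exact: F⁻¹(0.025) = 0.196; F⁻¹(0.975) = 0.406.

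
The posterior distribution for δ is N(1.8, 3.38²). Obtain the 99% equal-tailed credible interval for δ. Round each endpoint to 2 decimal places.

The posterior is symmetric, so the 99% equal-tailed interval is δ = 1.8 ± z·3.38 with z = 2.576.
Half-width: 2.576 × 3.38 = 8.71.
1.8 − 8.71 = -6.91; 1.8 + 8.71 = 10.51.

[-6.91, 10.51]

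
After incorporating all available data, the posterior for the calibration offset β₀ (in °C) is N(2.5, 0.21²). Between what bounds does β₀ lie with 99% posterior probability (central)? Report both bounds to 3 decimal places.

[1.959, 3.041]

The posterior is symmetric, so the 99% equal-tailed interval is β₀ = 2.5 ± z·0.21 with z = 2.576.
Half-width: 2.576 × 0.21 = 0.541.
2.5 − 0.541 = 1.959; 2.5 + 0.541 = 3.041.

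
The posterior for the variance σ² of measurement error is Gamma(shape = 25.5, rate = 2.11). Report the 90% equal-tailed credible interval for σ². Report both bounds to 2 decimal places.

[8.44, 16.27]

Posterior: Gamma(shape 25.5, rate 2.11).
Equal-tailed 90% interval: Gamma(25.5, 2.11) quantiles at 0.05 and 0.95.
Posterior mean ≈ 12.09, SD ≈ 2.39; a Normal approximation gives roughly [8.15, 16.02].
Exact: lower = 8.44; upper = 16.27.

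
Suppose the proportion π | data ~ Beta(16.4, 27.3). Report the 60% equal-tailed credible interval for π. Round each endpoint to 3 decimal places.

[0.313, 0.436]

Posterior: Beta(16.4, 27.3).
Equal-tailed 60% interval: the 0.2 and 0.8 quantiles of Beta(16.4, 27.3).
Posterior mean ≈ 0.375, SD ≈ 0.072; a Normal approximation gives roughly [0.314, 0.436].
Exact: F⁻¹(0.2) = 0.313; F⁻¹(0.8) = 0.436.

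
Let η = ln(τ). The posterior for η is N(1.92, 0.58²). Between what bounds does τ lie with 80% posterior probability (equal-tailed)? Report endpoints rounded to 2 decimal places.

[3.24, 14.34]

On the log scale the 80% interval is 1.92 ± 1.282 × 0.58 = [1.1767, 2.6633].
Exponentiate: [e^1.1767, e^2.6633] = [3.24, 14.34].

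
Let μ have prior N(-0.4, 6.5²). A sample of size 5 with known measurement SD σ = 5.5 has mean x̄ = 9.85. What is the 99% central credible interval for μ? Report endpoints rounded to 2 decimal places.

Posterior precision = 1/6.5² + 5/5.5² = 0.0237 + 0.1653 = 0.1890, so posterior SD = 2.3005.
Posterior mean = (-0.4/6.5² + 5·9.85/5.5²) / 0.1890 = 8.5661.
Interval: 8.5661 ± 2.576 × 2.3005 → [2.64, 14.49].

[2.64, 14.49]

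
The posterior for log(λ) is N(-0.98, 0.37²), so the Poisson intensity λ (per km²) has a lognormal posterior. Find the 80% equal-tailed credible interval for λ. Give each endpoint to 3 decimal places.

On the log scale the 80% interval is -0.98 ± 1.282 × 0.37 = [-1.4542, -0.5058].
Exponentiate: [e^-1.4542, e^-0.5058] = [0.234, 0.603].

[0.234, 0.603]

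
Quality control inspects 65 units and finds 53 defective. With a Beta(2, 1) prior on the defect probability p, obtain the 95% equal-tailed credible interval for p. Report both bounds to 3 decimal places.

Posterior: Beta(2+53, 1+12) = Beta(55, 13).
Equal-tailed 95% interval: the 0.025 and 0.975 quantiles of Beta(55, 13).
Posterior mean ≈ 0.809, SD ≈ 0.047; a Normal approximation gives roughly [0.716, 0.902].
Exact: F⁻¹(0.025) = 0.708; F⁻¹(0.975) = 0.892.

[0.708, 0.892]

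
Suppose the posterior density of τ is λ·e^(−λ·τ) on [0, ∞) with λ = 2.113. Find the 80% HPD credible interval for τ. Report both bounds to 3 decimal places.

[0.000, 0.762]

The exponential density is strictly decreasing on [0, ∞), so the HPD interval is anchored at 0: [0, q] with P(τ ≤ q) = 0.80.
q = −ln(1 − 0.80) / 2.113 = 1.6094 / 2.113 = 0.762.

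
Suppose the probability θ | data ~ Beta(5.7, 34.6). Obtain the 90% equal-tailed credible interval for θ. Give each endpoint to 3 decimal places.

Posterior: Beta(5.7, 34.6).
Equal-tailed 90% interval: the 0.05 and 0.95 quantiles of Beta(5.7, 34.6).
Posterior mean ≈ 0.141, SD ≈ 0.054; a Normal approximation gives roughly [0.052, 0.231].
Exact: F⁻¹(0.05) = 0.063; F⁻¹(0.95) = 0.240.

[0.063, 0.240]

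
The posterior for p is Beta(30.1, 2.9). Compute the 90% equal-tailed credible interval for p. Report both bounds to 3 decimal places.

[0.820, 0.976]

Posterior: Beta(30.1, 2.9).
Equal-tailed 90% interval: the 0.05 and 0.95 quantiles of Beta(30.1, 2.9).
Posterior mean ≈ 0.912, SD ≈ 0.049; a Normal approximation gives roughly [0.832, 0.992].
Exact: F⁻¹(0.05) = 0.820; F⁻¹(0.95) = 0.976.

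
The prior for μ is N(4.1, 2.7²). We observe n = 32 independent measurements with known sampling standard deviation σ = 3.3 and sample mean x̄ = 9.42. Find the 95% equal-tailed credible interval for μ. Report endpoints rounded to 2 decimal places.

[8.07, 10.30]

Posterior precision = 1/2.7² + 32/3.3² = 0.1372 + 2.9385 = 3.0756, so posterior SD = 0.5702.
Posterior mean = (4.1/2.7² + 32·9.42/3.3²) / 3.0756 = 9.1827.
Interval: 9.1827 ± 1.960 × 0.5702 → [8.07, 10.30].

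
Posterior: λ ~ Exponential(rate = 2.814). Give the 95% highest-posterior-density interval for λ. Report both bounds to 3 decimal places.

The exponential density is strictly decreasing on [0, ∞), so the HPD interval is anchored at 0: [0, q] with P(λ ≤ q) = 0.95.
q = −ln(1 − 0.95) / 2.814 = 2.9957 / 2.814 = 1.065.

[0.000, 1.065]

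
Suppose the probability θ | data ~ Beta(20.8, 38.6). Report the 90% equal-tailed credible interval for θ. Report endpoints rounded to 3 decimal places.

Posterior: Beta(20.8, 38.6).
Equal-tailed 90% interval: the 0.05 and 0.95 quantiles of Beta(20.8, 38.6).
Posterior mean ≈ 0.350, SD ≈ 0.061; a Normal approximation gives roughly [0.249, 0.451].
Exact: F⁻¹(0.05) = 0.252; F⁻¹(0.95) = 0.454.

[0.252, 0.454]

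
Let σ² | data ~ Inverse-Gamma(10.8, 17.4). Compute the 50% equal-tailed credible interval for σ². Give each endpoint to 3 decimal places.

Inverse-Gamma(10.8, 17.4) quantiles: F⁻¹(0.25) and F⁻¹(0.75).
Equivalently, 1/σ² ~ Gamma(10.8, rate = 17.4); invert its 0.75 and 0.25 quantiles.
Posterior mean ≈ 1.776, SD ≈ 0.599; a Normal approximation gives roughly [1.372, 2.179].
Exact: lower = 1.359; upper = 2.061.

[1.359, 2.061]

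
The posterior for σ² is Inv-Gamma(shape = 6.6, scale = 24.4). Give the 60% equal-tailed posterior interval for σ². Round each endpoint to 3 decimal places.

Inverse-Gamma(6.6, 24.4) quantiles: F⁻¹(0.2) and F⁻¹(0.8).
Equivalently, 1/σ² ~ Gamma(6.6, rate = 24.4); invert its 0.8 and 0.2 quantiles.
Posterior mean ≈ 4.357, SD ≈ 2.032; a Normal approximation gives roughly [2.647, 6.067].
Exact: lower = 2.834; upper = 5.545.

[2.834, 5.545]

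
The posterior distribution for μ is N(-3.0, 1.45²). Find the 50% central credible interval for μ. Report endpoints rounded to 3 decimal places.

[-3.978, -2.022]

The posterior is symmetric, so the 50% equal-tailed interval is μ = -3.0 ± z·1.45 with z = 0.674.
Half-width: 0.674 × 1.45 = 0.978.
-3.0 − 0.978 = -3.978; -3.0 + 0.978 = -2.022.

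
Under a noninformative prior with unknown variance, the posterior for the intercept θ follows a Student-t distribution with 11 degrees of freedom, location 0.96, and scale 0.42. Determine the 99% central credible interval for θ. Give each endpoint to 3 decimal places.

The t_11 distribution is symmetric; the 99% interval is 0.96 ± t·0.42 with t_{0.995,11} = 3.106.
Half-width: 3.106 × 0.42 = 1.304.
0.96 − 1.304 = -0.344; 0.96 + 1.304 = 2.264.

[-0.344, 2.264]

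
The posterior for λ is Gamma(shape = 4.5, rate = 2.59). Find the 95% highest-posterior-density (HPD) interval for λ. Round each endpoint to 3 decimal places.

The posterior is unimodal and skewed, so the HPD interval has equal density at both endpoints and is the shortest 95% interval.
Solving f(0.367) = f(3.358) with F(3.358) − F(0.367) = 0.95 gives [0.367, 3.358].
For comparison, the equal-tailed interval is [0.521, 3.672]; the HPD is narrower and shifted toward the mode.

[0.367, 3.358]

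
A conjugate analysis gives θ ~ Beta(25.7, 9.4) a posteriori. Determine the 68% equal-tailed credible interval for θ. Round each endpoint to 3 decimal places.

[0.658, 0.806]

Posterior: Beta(25.7, 9.4).
Equal-tailed 68% interval: the 0.16 and 0.84 quantiles of Beta(25.7, 9.4).
Posterior mean ≈ 0.732, SD ≈ 0.074; a Normal approximation gives roughly [0.659, 0.805].
Exact: F⁻¹(0.16) = 0.658; F⁻¹(0.84) = 0.806.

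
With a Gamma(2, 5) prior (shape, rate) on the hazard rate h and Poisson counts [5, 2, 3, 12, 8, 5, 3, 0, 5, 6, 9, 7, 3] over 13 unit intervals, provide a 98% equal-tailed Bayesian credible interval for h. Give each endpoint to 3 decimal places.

Posterior: Gamma(2+68, 5+13) = Gamma(70, 18) (shape, rate).
Equal-tailed 98% interval: Gamma(70, 18) quantiles at 0.01 and 0.99.
Posterior mean ≈ 3.889, SD ≈ 0.465; a Normal approximation gives roughly [2.808, 4.970].
Exact: lower = 2.890; upper = 5.051.

[2.890, 5.051]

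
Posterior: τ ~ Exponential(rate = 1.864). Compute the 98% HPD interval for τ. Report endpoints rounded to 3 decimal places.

[0.000, 2.099]

The exponential density is strictly decreasing on [0, ∞), so the HPD interval is anchored at 0: [0, q] with P(τ ≤ q) = 0.98.
q = −ln(1 − 0.98) / 1.864 = 3.9120 / 1.864 = 2.099.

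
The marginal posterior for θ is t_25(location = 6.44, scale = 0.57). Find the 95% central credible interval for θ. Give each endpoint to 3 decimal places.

[5.266, 7.614]

The t_25 distribution is symmetric; the 95% interval is 6.44 ± t·0.57 with t_{0.975,25} = 2.060.
Half-width: 2.060 × 0.57 = 1.174.
6.44 − 1.174 = 5.266; 6.44 + 1.174 = 7.614.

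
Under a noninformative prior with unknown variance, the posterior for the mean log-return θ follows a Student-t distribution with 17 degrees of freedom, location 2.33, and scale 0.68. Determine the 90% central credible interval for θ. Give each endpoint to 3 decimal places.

The t_17 distribution is symmetric; the 90% interval is 2.33 ± t·0.68 with t_{0.95,17} = 1.740.
Half-width: 1.740 × 0.68 = 1.183.
2.33 − 1.183 = 1.147; 2.33 + 1.183 = 3.513.

[1.147, 3.513]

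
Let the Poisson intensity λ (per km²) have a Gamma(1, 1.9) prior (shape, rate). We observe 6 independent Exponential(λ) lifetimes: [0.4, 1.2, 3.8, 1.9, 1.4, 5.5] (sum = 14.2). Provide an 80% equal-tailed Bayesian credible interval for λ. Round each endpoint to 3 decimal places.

[0.242, 0.654]

Posterior: Gamma(1+6, 1.9+14.2) = Gamma(7, 16.1) (shape, rate).
Equal-tailed 80% interval: Gamma(7, 16.1) quantiles at 0.1 and 0.9.
Posterior mean ≈ 0.435, SD ≈ 0.164; a Normal approximation gives roughly [0.224, 0.645].
Exact: lower = 0.242; upper = 0.654.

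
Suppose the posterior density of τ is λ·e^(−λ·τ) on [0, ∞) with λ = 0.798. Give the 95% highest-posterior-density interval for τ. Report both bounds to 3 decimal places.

The exponential density is strictly decreasing on [0, ∞), so the HPD interval is anchored at 0: [0, q] with P(τ ≤ q) = 0.95.
q = −ln(1 − 0.95) / 0.798 = 2.9957 / 0.798 = 3.754.

[0.000, 3.754]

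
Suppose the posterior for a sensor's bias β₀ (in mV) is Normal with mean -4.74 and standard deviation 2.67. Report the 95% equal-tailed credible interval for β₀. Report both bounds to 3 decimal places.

[-9.973, 0.493]

The posterior is symmetric, so the 95% equal-tailed interval is β₀ = -4.74 ± z·2.67 with z = 1.960.
Half-width: 1.960 × 2.67 = 5.233.
-4.74 − 5.233 = -9.973; -4.74 + 5.233 = 0.493.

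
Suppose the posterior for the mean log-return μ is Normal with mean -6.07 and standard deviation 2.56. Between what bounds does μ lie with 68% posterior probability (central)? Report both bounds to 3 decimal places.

[-8.616, -3.524]

The posterior is symmetric, so the 68% equal-tailed interval is μ = -6.07 ± z·2.56 with z = 0.994.
Half-width: 0.994 × 2.56 = 2.546.
-6.07 − 2.546 = -8.616; -6.07 + 2.546 = -3.524.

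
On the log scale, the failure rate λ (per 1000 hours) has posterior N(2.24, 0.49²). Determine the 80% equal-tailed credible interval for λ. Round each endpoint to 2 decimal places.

On the log scale the 80% interval is 2.24 ± 1.282 × 0.49 = [1.6120, 2.8680].
Exponentiate: [e^1.6120, e^2.8680] = [5.01, 17.60].

[5.01, 17.60]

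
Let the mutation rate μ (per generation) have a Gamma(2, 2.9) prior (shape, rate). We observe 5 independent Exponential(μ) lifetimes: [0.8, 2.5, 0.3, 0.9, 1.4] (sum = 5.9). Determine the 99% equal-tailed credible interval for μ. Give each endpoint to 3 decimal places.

[0.232, 1.780]

Posterior: Gamma(2+5, 2.9+5.9) = Gamma(7, 8.8) (shape, rate).
Equal-tailed 99% interval: Gamma(7, 8.8) quantiles at 0.005 and 0.995.
Posterior mean ≈ 0.795, SD ≈ 0.301; a Normal approximation gives roughly [0.021, 1.570].
Exact: lower = 0.232; upper = 1.780.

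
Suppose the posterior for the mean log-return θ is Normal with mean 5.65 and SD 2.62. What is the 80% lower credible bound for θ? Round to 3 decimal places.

3.445

Need L with P(θ ≥ L) = 0.80: L = 5.65 − z_{0.2}·2.62.
z = 0.842; L = 5.65 − 0.842 × 2.62 = 3.445.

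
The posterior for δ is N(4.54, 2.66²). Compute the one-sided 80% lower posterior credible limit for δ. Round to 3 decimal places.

Need L with P(δ ≥ L) = 0.80: L = 4.54 − z_{0.2}·2.66.
z = 0.842; L = 4.54 − 0.842 × 2.66 = 2.301.

2.301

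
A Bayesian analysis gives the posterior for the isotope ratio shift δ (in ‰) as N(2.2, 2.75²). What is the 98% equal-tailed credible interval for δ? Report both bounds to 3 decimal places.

The posterior is symmetric, so the 98% equal-tailed interval is δ = 2.2 ± z·2.75 with z = 2.326.
Half-width: 2.326 × 2.75 = 6.397.
2.2 − 6.397 = -4.197; 2.2 + 6.397 = 8.597.

[-4.197, 8.597]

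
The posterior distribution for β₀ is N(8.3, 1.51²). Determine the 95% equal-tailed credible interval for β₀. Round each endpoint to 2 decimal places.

The posterior is symmetric, so the 95% equal-tailed interval is β₀ = 8.3 ± z·1.51 with z = 1.960.
Half-width: 1.960 × 1.51 = 2.96.
8.3 − 2.96 = 5.34; 8.3 + 2.96 = 11.26.

[5.34, 11.26]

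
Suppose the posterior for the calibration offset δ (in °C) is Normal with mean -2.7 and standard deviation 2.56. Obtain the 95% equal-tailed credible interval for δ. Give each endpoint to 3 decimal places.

The posterior is symmetric, so the 95% equal-tailed interval is δ = -2.7 ± z·2.56 with z = 1.960.
Half-width: 1.960 × 2.56 = 5.018.
-2.7 − 5.018 = -7.718; -2.7 + 5.018 = 2.318.

[-7.718, 2.318]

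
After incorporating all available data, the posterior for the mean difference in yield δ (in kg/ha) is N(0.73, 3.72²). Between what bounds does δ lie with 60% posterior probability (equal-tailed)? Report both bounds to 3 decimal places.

The posterior is symmetric, so the 60% equal-tailed interval is δ = 0.73 ± z·3.72 with z = 0.842.
Half-width: 0.842 × 3.72 = 3.131.
0.73 − 3.131 = -2.401; 0.73 + 3.131 = 3.861.

[-2.401, 3.861]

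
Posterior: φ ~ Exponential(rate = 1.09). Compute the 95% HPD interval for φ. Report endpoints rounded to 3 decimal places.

The exponential density is strictly decreasing on [0, ∞), so the HPD interval is anchored at 0: [0, q] with P(φ ≤ q) = 0.95.
q = −ln(1 − 0.95) / 1.09 = 2.9957 / 1.09 = 2.748.

[0.000, 2.748]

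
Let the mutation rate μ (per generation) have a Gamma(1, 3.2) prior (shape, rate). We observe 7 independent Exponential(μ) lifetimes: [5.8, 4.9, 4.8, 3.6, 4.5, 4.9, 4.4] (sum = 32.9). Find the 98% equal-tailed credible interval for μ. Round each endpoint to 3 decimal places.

Posterior: Gamma(1+7, 3.2+32.9) = Gamma(8, 36.1) (shape, rate).
Equal-tailed 98% interval: Gamma(8, 36.1) quantiles at 0.01 and 0.99.
Posterior mean ≈ 0.222, SD ≈ 0.078; a Normal approximation gives roughly [0.039, 0.404].
Exact: lower = 0.081; upper = 0.443.

[0.081, 0.443]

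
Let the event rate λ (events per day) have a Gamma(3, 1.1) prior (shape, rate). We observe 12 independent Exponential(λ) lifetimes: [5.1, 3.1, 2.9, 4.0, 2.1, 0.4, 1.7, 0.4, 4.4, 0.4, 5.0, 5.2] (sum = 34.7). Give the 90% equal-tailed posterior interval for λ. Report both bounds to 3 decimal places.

[0.258, 0.611]

Posterior: Gamma(3+12, 1.1+34.7) = Gamma(15, 35.8) (shape, rate).
Equal-tailed 90% interval: Gamma(15, 35.8) quantiles at 0.05 and 0.95.
Posterior mean ≈ 0.419, SD ≈ 0.108; a Normal approximation gives roughly [0.241, 0.597].
Exact: lower = 0.258; upper = 0.611.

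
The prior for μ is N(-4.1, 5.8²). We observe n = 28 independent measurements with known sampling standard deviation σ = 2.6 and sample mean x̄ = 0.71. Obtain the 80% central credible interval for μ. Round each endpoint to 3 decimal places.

[0.048, 1.303]

Posterior precision = 1/5.8² + 28/2.6² = 0.0297 + 4.1420 = 4.1717, so posterior SD = 0.4896.
Posterior mean = (-4.1/5.8² + 28·0.71/2.6²) / 4.1717 = 0.6757.
Interval: 0.6757 ± 1.282 × 0.4896 → [0.048, 1.303].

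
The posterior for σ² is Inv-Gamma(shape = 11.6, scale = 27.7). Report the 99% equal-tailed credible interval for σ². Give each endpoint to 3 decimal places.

Inverse-Gamma(11.6, 27.7) quantiles: F⁻¹(0.005) and F⁻¹(0.995).
Equivalently, 1/σ² ~ Gamma(11.6, rate = 27.7); invert its 0.995 and 0.005 quantiles.
Posterior mean ≈ 2.613, SD ≈ 0.843; a Normal approximation gives roughly [0.441, 4.786].
Exact: lower = 1.246; upper = 5.903.

[1.246, 5.903]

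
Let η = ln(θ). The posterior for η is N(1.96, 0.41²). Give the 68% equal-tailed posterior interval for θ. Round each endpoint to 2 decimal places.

[4.72, 10.67]

On the log scale the 68% interval is 1.96 ± 0.994 × 0.41 = [1.5523, 2.3677].
Exponentiate: [e^1.5523, e^2.3677] = [4.72, 10.67].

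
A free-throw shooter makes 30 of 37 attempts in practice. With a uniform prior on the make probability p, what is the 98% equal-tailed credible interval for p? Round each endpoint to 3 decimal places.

Posterior: Beta(1+30, 1+7) = Beta(31, 8).
Equal-tailed 98% interval: the 0.01 and 0.99 quantiles of Beta(31, 8).
Posterior mean ≈ 0.795, SD ≈ 0.064; a Normal approximation gives roughly [0.646, 0.943].
Exact: F⁻¹(0.01) = 0.627; F⁻¹(0.99) = 0.919.

[0.627, 0.919]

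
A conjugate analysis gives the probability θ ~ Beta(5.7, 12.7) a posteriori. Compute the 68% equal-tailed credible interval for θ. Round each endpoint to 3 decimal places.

[0.203, 0.416]

Posterior: Beta(5.7, 12.7).
Equal-tailed 68% interval: the 0.16 and 0.84 quantiles of Beta(5.7, 12.7).
Posterior mean ≈ 0.310, SD ≈ 0.105; a Normal approximation gives roughly [0.205, 0.414].
Exact: F⁻¹(0.16) = 0.203; F⁻¹(0.84) = 0.416.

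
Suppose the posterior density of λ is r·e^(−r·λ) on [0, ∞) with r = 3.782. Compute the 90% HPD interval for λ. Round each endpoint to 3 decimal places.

The exponential density is strictly decreasing on [0, ∞), so the HPD interval is anchored at 0: [0, q] with P(λ ≤ q) = 0.90.
q = −ln(1 − 0.90) / 3.782 = 2.3026 / 3.782 = 0.609.

[0.000, 0.609]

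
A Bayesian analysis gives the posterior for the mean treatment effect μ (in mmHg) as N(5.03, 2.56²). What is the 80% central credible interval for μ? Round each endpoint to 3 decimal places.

[1.749, 8.311]

The posterior is symmetric, so the 80% equal-tailed interval is μ = 5.03 ± z·2.56 with z = 1.282.
Half-width: 1.282 × 2.56 = 3.281.
5.03 − 3.281 = 1.749; 5.03 + 3.281 = 8.311.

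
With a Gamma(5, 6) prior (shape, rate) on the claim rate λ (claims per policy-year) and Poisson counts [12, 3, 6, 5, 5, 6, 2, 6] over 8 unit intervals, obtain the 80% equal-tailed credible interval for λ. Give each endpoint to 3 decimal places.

Posterior: Gamma(5+45, 6+8) = Gamma(50, 14) (shape, rate).
Equal-tailed 80% interval: Gamma(50, 14) quantiles at 0.1 and 0.9.
Posterior mean ≈ 3.571, SD ≈ 0.505; a Normal approximation gives roughly [2.924, 4.219].
Exact: lower = 2.941; upper = 4.232.

[2.941, 4.232]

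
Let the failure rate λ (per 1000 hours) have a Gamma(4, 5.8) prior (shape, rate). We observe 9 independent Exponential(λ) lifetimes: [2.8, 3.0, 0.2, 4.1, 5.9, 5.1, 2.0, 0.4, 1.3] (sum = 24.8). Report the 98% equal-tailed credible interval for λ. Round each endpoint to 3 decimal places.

[0.199, 0.746]

Posterior: Gamma(4+9, 5.8+24.8) = Gamma(13, 30.6) (shape, rate).
Equal-tailed 98% interval: Gamma(13, 30.6) quantiles at 0.01 and 0.99.
Posterior mean ≈ 0.425, SD ≈ 0.118; a Normal approximation gives roughly [0.151, 0.699].
Exact: lower = 0.199; upper = 0.746.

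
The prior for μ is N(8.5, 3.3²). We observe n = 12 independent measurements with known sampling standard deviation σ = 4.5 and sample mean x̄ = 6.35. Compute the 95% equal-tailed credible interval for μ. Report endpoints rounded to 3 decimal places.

[4.269, 9.008]

Posterior precision = 1/3.3² + 12/4.5² = 0.0918 + 0.5926 = 0.6844, so posterior SD = 1.2088.
Posterior mean = (8.5/3.3² + 12·6.35/4.5²) / 0.6844 = 6.6385.
Interval: 6.6385 ± 1.960 × 1.2088 → [4.269, 9.008].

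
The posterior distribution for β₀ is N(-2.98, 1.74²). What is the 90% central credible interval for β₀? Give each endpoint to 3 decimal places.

The posterior is symmetric, so the 90% equal-tailed interval is β₀ = -2.98 ± z·1.74 with z = 1.645.
Half-width: 1.645 × 1.74 = 2.862.
-2.98 − 2.862 = -5.842; -2.98 + 2.862 = -0.118.

[-5.842, -0.118]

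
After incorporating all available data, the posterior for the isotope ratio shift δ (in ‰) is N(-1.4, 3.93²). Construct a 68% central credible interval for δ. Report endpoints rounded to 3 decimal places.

The posterior is symmetric, so the 68% equal-tailed interval is δ = -1.4 ± z·3.93 with z = 0.994.
Half-width: 0.994 × 3.93 = 3.908.
-1.4 − 3.908 = -5.308; -1.4 + 3.908 = 2.508.

[-5.308, 2.508]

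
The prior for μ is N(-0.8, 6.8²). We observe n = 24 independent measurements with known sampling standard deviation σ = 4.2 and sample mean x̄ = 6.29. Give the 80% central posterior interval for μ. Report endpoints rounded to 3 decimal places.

[5.089, 7.269]

Posterior precision = 1/6.8² + 24/4.2² = 0.0216 + 1.3605 = 1.3822, so posterior SD = 0.8506.
Posterior mean = (-0.8/6.8² + 24·6.29/4.2²) / 1.3822 = 6.1791.
Interval: 6.1791 ± 1.282 × 0.8506 → [5.089, 7.269].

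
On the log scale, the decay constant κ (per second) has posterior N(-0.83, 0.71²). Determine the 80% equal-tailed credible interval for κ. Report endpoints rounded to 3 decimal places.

On the log scale the 80% interval is -0.83 ± 1.282 × 0.71 = [-1.7399, 0.0799].
Exponentiate: [e^-1.7399, e^0.0799] = [0.176, 1.083].

[0.176, 1.083]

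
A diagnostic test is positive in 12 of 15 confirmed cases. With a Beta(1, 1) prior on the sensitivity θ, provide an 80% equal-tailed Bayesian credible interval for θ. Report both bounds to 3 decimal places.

[0.629, 0.886]

Posterior: Beta(1+12, 1+3) = Beta(13, 4).
Equal-tailed 80% interval: the 0.1 and 0.9 quantiles of Beta(13, 4).
Posterior mean ≈ 0.765, SD ≈ 0.100; a Normal approximation gives roughly [0.637, 0.893].
Exact: F⁻¹(0.1) = 0.629; F⁻¹(0.9) = 0.886.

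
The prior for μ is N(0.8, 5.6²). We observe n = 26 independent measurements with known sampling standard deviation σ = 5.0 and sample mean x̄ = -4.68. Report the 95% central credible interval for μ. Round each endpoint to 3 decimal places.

[-6.410, -2.624]

Posterior precision = 1/5.6² + 26/5.0² = 0.0319 + 1.0400 = 1.0719, so posterior SD = 0.9659.
Posterior mean = (0.8/5.6² + 26·-4.68/5.0²) / 1.0719 = -4.5170.
Interval: -4.5170 ± 1.960 × 0.9659 → [-6.410, -2.624].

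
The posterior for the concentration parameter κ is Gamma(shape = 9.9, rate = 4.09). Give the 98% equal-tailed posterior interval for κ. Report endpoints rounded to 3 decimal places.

Posterior: Gamma(shape 9.9, rate 4.09).
Equal-tailed 98% interval: Gamma(9.9, 4.09) quantiles at 0.01 and 0.99.
Posterior mean ≈ 2.421, SD ≈ 0.769; a Normal approximation gives roughly [0.631, 4.210].
Exact: lower = 0.994; upper = 4.559.

[0.994, 4.559]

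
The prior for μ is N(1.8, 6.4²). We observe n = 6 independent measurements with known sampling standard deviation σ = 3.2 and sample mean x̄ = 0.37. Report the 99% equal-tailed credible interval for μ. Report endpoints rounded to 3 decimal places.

[-2.870, 3.724]

Posterior precision = 1/6.4² + 6/3.2² = 0.0244 + 0.5859 = 0.6104, so posterior SD = 1.2800.
Posterior mean = (1.8/6.4² + 6·0.37/3.2²) / 0.6104 = 0.4272.
Interval: 0.4272 ± 2.576 × 1.2800 → [-2.870, 3.724].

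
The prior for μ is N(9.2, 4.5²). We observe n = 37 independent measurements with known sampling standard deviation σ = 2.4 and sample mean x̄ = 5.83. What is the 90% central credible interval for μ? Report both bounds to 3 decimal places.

[5.209, 6.502]

Posterior precision = 1/4.5² + 37/2.4² = 0.0494 + 6.4236 = 6.4730, so posterior SD = 0.3930.
Posterior mean = (9.2/4.5² + 37·5.83/2.4²) / 6.4730 = 5.8557.
Interval: 5.8557 ± 1.645 × 0.3930 → [5.209, 6.502].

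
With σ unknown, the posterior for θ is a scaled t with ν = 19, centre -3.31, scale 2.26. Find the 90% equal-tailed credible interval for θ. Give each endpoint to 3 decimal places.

[-7.218, 0.598]

The t_19 distribution is symmetric; the 90% interval is -3.31 ± t·2.26 with t_{0.95,19} = 1.729.
Half-width: 1.729 × 2.26 = 3.908.
-3.31 − 3.908 = -7.218; -3.31 + 3.908 = 0.598.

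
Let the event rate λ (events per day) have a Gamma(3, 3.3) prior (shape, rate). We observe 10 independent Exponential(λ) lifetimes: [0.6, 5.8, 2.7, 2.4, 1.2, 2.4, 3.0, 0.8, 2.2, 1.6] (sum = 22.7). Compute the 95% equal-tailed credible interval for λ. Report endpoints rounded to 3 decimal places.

Posterior: Gamma(3+10, 3.3+22.7) = Gamma(13, 26.0) (shape, rate).
Equal-tailed 95% interval: Gamma(13, 26.0) quantiles at 0.025 and 0.975.
Posterior mean ≈ 0.500, SD ≈ 0.139; a Normal approximation gives roughly [0.228, 0.772].
Exact: lower = 0.266; upper = 0.806.

[0.266, 0.806]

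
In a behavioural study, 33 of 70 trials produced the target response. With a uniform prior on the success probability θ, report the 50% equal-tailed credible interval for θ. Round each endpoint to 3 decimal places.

[0.432, 0.512]

Posterior: Beta(1+33, 1+37) = Beta(34, 38).
Equal-tailed 50% interval: the 0.25 and 0.75 quantiles of Beta(34, 38).
Posterior mean ≈ 0.472, SD ≈ 0.058; a Normal approximation gives roughly [0.433, 0.512].
Exact: F⁻¹(0.25) = 0.432; F⁻¹(0.75) = 0.512.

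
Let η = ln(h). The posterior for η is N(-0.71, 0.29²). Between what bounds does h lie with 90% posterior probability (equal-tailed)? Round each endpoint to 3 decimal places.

[0.305, 0.792]

On the log scale the 90% interval is -0.71 ± 1.645 × 0.29 = [-1.1870, -0.2330].
Exponentiate: [e^-1.1870, e^-0.2330] = [0.305, 0.792].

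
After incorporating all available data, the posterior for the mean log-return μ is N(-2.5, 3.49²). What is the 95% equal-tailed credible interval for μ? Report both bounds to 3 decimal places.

[-9.340, 4.340]

The posterior is symmetric, so the 95% equal-tailed interval is μ = -2.5 ± z·3.49 with z = 1.960.
Half-width: 1.960 × 3.49 = 6.840.
-2.5 − 6.840 = -9.340; -2.5 + 6.840 = 4.340.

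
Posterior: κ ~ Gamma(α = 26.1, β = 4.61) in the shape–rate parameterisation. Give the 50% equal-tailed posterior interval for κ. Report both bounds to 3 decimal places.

[4.880, 6.365]

Posterior: Gamma(shape 26.1, rate 4.61).
Equal-tailed 50% interval: Gamma(26.1, 4.61) quantiles at 0.25 and 0.75.
Posterior mean ≈ 5.662, SD ≈ 1.108; a Normal approximation gives roughly [4.914, 6.409].
Exact: lower = 4.880; upper = 6.365.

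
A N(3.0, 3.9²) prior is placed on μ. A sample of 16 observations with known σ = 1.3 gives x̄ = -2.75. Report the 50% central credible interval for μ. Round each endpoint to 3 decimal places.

[-2.929, -2.492]

Posterior precision = 1/3.9² + 16/1.3² = 0.0657 + 9.4675 = 9.5332, so posterior SD = 0.3239.
Posterior mean = (3.0/3.9² + 16·-2.75/1.3²) / 9.5332 = -2.7103.
Interval: -2.7103 ± 0.674 × 0.3239 → [-2.929, -2.492].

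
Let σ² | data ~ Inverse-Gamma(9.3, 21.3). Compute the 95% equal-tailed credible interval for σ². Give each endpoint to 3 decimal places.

Inverse-Gamma(9.3, 21.3) quantiles: F⁻¹(0.025) and F⁻¹(0.975).
Equivalently, 1/σ² ~ Gamma(9.3, rate = 21.3); invert its 0.975 and 0.025 quantiles.
Posterior mean ≈ 2.566, SD ≈ 0.950; a Normal approximation gives roughly [0.705, 4.428].
Exact: lower = 1.318; upper = 4.933.

[1.318, 4.933]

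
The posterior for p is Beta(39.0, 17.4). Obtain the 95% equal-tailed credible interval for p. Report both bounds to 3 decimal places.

[0.566, 0.804]

Posterior: Beta(39.0, 17.4).
Equal-tailed 95% interval: the 0.025 and 0.975 quantiles of Beta(39.0, 17.4).
Posterior mean ≈ 0.691, SD ≈ 0.061; a Normal approximation gives roughly [0.572, 0.811].
Exact: F⁻¹(0.025) = 0.566; F⁻¹(0.975) = 0.804.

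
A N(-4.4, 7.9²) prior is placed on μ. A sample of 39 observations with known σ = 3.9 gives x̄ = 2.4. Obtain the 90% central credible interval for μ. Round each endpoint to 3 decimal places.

[1.334, 3.382]

Posterior precision = 1/7.9² + 39/3.9² = 0.0160 + 2.5641 = 2.5801, so posterior SD = 0.6226.
Posterior mean = (-4.4/7.9² + 39·2.4/3.9²) / 2.5801 = 2.3578.
Interval: 2.3578 ± 1.645 × 0.6226 → [1.334, 3.382].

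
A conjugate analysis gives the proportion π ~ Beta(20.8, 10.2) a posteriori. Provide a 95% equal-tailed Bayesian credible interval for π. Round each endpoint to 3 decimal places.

Posterior: Beta(20.8, 10.2).
Equal-tailed 95% interval: the 0.025 and 0.975 quantiles of Beta(20.8, 10.2).
Posterior mean ≈ 0.671, SD ≈ 0.083; a Normal approximation gives roughly [0.508, 0.834].
Exact: F⁻¹(0.025) = 0.499; F⁻¹(0.975) = 0.822.

[0.499, 0.822]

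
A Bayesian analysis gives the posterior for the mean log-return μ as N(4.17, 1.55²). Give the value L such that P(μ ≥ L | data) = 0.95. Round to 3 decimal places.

1.620

Need L with P(μ ≥ L) = 0.95: L = 4.17 − z_{0.05}·1.55.
z = 1.645; L = 4.17 − 1.645 × 1.55 = 1.620.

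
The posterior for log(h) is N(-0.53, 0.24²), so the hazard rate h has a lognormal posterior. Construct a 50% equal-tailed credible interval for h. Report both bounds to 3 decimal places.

[0.501, 0.692]

On the log scale the 50% interval is -0.53 ± 0.674 × 0.24 = [-0.6919, -0.3681].
Exponentiate: [e^-0.6919, e^-0.3681] = [0.501, 0.692].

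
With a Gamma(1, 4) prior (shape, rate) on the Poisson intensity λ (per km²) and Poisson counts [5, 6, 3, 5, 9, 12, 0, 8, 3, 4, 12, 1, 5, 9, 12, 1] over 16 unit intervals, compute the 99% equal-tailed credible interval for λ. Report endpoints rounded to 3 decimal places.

Posterior: Gamma(1+95, 4+16) = Gamma(96, 20) (shape, rate).
Equal-tailed 99% interval: Gamma(96, 20) quantiles at 0.005 and 0.995.
Posterior mean ≈ 4.800, SD ≈ 0.490; a Normal approximation gives roughly [3.538, 6.062].
Exact: lower = 3.632; upper = 6.156.

[3.632, 6.156]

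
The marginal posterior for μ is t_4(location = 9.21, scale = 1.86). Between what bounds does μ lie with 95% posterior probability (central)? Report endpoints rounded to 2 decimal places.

The t_4 distribution is symmetric; the 95% interval is 9.21 ± t·1.86 with t_{0.975,4} = 2.776.
Half-width: 2.776 × 1.86 = 5.16.
9.21 − 5.16 = 4.05; 9.21 + 5.16 = 14.37.

[4.05, 14.37]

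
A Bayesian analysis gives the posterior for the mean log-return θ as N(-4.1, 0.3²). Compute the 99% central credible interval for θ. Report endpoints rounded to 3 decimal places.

The posterior is symmetric, so the 99% equal-tailed interval is θ = -4.1 ± z·0.3 with z = 2.576.
Half-width: 2.576 × 0.3 = 0.773.
-4.1 − 0.773 = -4.873; -4.1 + 0.773 = -3.327.

[-4.873, -3.327]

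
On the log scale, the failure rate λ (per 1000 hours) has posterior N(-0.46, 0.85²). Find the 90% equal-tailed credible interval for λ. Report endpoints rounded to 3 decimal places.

[0.156, 2.555]

On the log scale the 90% interval is -0.46 ± 1.645 × 0.85 = [-1.8581, 0.9381].
Exponentiate: [e^-1.8581, e^0.9381] = [0.156, 2.555].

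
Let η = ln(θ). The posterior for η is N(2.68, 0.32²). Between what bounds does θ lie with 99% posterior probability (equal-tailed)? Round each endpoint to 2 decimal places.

[6.40, 33.26]

On the log scale the 99% interval is 2.68 ± 2.576 × 0.32 = [1.8557, 3.5043].
Exponentiate: [e^1.8557, e^3.5043] = [6.40, 33.26].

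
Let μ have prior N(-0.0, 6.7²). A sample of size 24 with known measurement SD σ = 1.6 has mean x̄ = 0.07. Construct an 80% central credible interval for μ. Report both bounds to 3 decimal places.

Posterior precision = 1/6.7² + 24/1.6² = 0.0223 + 9.3750 = 9.3973, so posterior SD = 0.3262.
Posterior mean = (-0.0/6.7² + 24·0.07/1.6²) / 9.3973 = 0.0698.
Interval: 0.0698 ± 1.282 × 0.3262 → [-0.348, 0.488].

[-0.348, 0.488]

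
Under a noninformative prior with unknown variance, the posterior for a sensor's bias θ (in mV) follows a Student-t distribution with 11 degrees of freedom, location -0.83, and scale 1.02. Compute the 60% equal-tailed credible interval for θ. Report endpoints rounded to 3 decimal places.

The t_11 distribution is symmetric; the 60% interval is -0.83 ± t·1.02 with t_{0.8,11} = 0.876.
Half-width: 0.876 × 1.02 = 0.893.
-0.83 − 0.893 = -1.723; -0.83 + 0.893 = 0.063.

[-1.723, 0.063]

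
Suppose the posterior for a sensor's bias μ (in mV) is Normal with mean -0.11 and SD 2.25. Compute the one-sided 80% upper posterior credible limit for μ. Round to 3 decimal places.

1.784

Need U with P(μ ≤ U) = 0.80: U = -0.11 + z_{0.2}·2.25.
z = 0.842; U = -0.11 + 0.842 × 2.25 = 1.784.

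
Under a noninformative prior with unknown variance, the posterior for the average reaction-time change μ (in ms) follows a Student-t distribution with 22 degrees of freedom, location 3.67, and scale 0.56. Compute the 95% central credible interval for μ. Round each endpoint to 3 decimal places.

[2.509, 4.831]

The t_22 distribution is symmetric; the 95% interval is 3.67 ± t·0.56 with t_{0.975,22} = 2.074.
Half-width: 2.074 × 0.56 = 1.161.
3.67 − 1.161 = 2.509; 3.67 + 1.161 = 4.831.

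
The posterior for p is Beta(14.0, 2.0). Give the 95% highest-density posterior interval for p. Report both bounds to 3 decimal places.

[0.719, 0.996]

The posterior is unimodal and skewed, so the HPD interval has equal density at both endpoints and is the shortest 95% interval.
Solving f(0.719) = f(0.996) with F(0.996) − F(0.719) = 0.95 gives [0.719, 0.996].
For comparison, the equal-tailed interval is [0.681, 0.983]; the HPD is narrower and shifted toward the mode.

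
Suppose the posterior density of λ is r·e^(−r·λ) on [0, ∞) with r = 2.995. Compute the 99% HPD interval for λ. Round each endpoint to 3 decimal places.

The exponential density is strictly decreasing on [0, ∞), so the HPD interval is anchored at 0: [0, q] with P(λ ≤ q) = 0.99.
q = −ln(1 − 0.99) / 2.995 = 4.6052 / 2.995 = 1.538.

[0.000, 1.538]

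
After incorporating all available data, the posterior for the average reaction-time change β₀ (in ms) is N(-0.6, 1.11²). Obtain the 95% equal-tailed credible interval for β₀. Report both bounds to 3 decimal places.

[-2.776, 1.576]

The posterior is symmetric, so the 95% equal-tailed interval is β₀ = -0.6 ± z·1.11 with z = 1.960.
Half-width: 1.960 × 1.11 = 2.176.
-0.6 − 2.176 = -2.776; -0.6 + 2.176 = 1.576.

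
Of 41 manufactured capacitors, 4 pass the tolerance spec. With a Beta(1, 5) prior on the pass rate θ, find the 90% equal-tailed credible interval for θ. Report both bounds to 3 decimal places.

[0.044, 0.188]

Posterior: Beta(1+4, 5+37) = Beta(5, 42).
Equal-tailed 90% interval: the 0.05 and 0.95 quantiles of Beta(5, 42).
Posterior mean ≈ 0.106, SD ≈ 0.045; a Normal approximation gives roughly [0.033, 0.180].
Exact: F⁻¹(0.05) = 0.044; F⁻¹(0.95) = 0.188.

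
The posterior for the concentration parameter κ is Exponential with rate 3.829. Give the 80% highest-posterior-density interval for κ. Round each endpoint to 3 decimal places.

[0.000, 0.420]

The exponential density is strictly decreasing on [0, ∞), so the HPD interval is anchored at 0: [0, q] with P(κ ≤ q) = 0.80.
q = −ln(1 − 0.80) / 3.829 = 1.6094 / 3.829 = 0.420.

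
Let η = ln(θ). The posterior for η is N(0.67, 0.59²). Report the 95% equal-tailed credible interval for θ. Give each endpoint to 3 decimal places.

On the log scale the 95% interval is 0.67 ± 1.960 × 0.59 = [-0.4864, 1.8264].
Exponentiate: [e^-0.4864, e^1.8264] = [0.615, 6.211].

[0.615, 6.211]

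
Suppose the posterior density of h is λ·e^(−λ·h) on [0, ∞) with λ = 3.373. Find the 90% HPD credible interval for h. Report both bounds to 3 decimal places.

[0.000, 0.683]

The exponential density is strictly decreasing on [0, ∞), so the HPD interval is anchored at 0: [0, q] with P(h ≤ q) = 0.90.
q = −ln(1 − 0.90) / 3.373 = 2.3026 / 3.373 = 0.683.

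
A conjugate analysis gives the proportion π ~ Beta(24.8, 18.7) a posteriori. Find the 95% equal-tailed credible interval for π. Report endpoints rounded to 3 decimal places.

Posterior: Beta(24.8, 18.7).
Equal-tailed 95% interval: the 0.025 and 0.975 quantiles of Beta(24.8, 18.7).
Posterior mean ≈ 0.570, SD ≈ 0.074; a Normal approximation gives roughly [0.425, 0.716].
Exact: F⁻¹(0.025) = 0.422; F⁻¹(0.975) = 0.712.

[0.422, 0.712]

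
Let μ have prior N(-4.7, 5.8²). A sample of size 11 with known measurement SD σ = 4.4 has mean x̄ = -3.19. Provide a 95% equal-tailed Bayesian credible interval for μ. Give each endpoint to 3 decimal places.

Posterior precision = 1/5.8² + 11/4.4² = 0.0297 + 0.5682 = 0.5979, so posterior SD = 1.2933.
Posterior mean = (-4.7/5.8² + 11·-3.19/4.4²) / 0.5979 = -3.2651.
Interval: -3.2651 ± 1.960 × 1.2933 → [-5.800, -0.730].

[-5.800, -0.730]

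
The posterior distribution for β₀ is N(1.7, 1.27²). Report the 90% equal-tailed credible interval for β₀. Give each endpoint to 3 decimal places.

[-0.389, 3.789]

The posterior is symmetric, so the 90% equal-tailed interval is β₀ = 1.7 ± z·1.27 with z = 1.645.
Half-width: 1.645 × 1.27 = 2.089.
1.7 − 2.089 = -0.389; 1.7 + 2.089 = 3.789.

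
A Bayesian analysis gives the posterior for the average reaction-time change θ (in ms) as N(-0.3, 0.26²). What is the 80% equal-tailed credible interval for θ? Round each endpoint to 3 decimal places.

[-0.633, 0.033]

The posterior is symmetric, so the 80% equal-tailed interval is θ = -0.3 ± z·0.26 with z = 1.282.
Half-width: 1.282 × 0.26 = 0.333.
-0.3 − 0.333 = -0.633; -0.3 + 0.333 = 0.033.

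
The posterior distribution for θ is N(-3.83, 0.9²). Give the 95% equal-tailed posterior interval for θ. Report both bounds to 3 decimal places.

[-5.594, -2.066]

The posterior is symmetric, so the 95% equal-tailed interval is θ = -3.83 ± z·0.9 with z = 1.960.
Half-width: 1.960 × 0.9 = 1.764.
-3.83 − 1.764 = -5.594; -3.83 + 1.764 = -2.066.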